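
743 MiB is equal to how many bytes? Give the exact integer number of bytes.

743 × 1,048,576 = 779,091,968 bytes

779,091,968 bytes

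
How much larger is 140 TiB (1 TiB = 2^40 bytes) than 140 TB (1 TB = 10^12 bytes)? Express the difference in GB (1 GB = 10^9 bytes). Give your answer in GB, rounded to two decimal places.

13,931.63 GB

140 TiB = 140 × 1,099,511,627,776 = 153,931,627,888,640 bytes
140 TB = 140 × 1,000,000,000,000 = 140,000,000,000,000 bytes
difference = 13,931,627,888,640 bytes
13,931,627,888,640 / 1,000,000,000 = 13,931.63 GB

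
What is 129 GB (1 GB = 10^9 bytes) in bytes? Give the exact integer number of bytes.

129 × 1,000,000,000 = 129,000,000,000 bytes  (1 GB = 10^9 bytes)

129,000,000,000 bytes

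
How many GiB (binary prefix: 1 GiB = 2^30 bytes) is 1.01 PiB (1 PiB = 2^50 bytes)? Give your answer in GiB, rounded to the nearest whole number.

1,059,062 GiB

1.01 PiB = 1.01 × 2^50 bytes = 1,137,158,905,911,050.24 bytes
1 GiB = 2^30 bytes = 1,073,741,824 bytes
1,137,158,905,911,050.24 / 1,073,741,824 = 1,059,062 GiB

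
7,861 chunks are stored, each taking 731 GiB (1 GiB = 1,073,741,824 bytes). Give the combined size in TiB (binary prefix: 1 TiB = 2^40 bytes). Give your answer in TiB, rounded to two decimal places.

5,611.71 TiB

Total = 7,861 × 731 GiB = 5,746,391 GiB
= 5,746,391 × 1,073,741,824 bytes = 6,170,140,353,757,184 bytes
1 TiB = 1,099,511,627,776 bytes
6,170,140,353,757,184 / 1,099,511,627,776 = 5,611.71 TiB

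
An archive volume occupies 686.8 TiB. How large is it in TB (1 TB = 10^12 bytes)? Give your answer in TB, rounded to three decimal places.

686.8 TiB × 1,099,511,627,776 bytes/TiB = 755,144,585,956,556.8 bytes
1 TB = 10^12 bytes = 1,000,000,000,000 bytes
755,144,585,956,556.8 / 1,000,000,000,000 = 755.145 TB

755.145 TB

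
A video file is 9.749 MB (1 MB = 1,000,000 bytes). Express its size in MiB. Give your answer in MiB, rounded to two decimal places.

9.30 MiB

9.749 MB = 9.749 × 10^6 bytes = 9,749,000 bytes
1 MiB = 1,048,576 bytes
9,749,000 / 1,048,576 = 9.30 MiB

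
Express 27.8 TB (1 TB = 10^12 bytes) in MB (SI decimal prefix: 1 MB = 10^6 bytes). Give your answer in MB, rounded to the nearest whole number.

27,800,000 MB

27.8 TB × 1,000,000,000,000 bytes/TB = 27,800,000,000,000 bytes
1 MB = 10^6 bytes = 1,000,000 bytes
27,800,000,000,000 / 1,000,000 = 27,800,000 MB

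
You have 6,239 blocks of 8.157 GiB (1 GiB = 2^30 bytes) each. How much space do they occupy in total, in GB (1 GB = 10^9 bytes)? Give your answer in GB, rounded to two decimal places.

Total = 6,239 × 8.157 GiB = 50891.523 GiB
= 50891.523 × 1,073,741,824 bytes = 54,644,356,732,157.952 bytes
1 GB = 1,000,000,000 bytes
54,644,356,732,157.952 / 1,000,000,000 = 54,644.36 GB

54,644.36 GB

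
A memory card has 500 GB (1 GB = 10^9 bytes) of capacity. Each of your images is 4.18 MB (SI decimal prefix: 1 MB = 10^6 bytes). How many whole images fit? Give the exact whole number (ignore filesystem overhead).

119,617

Capacity: 500 GB = 500,000,000,000 bytes
Per item: 4.18 MB = 4,180,000 bytes
⌊500,000,000,000 / 4,180,000⌋ = 119,617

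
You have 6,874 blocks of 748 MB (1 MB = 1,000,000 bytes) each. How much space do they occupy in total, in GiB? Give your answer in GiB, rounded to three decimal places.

4,788.630 GiB

Total = 6,874 × 748 MB = 5,141,752 MB
= 5,141,752 × 1,000,000 bytes = 5,141,752,000,000 bytes
1 GiB = 1,073,741,824 bytes
5,141,752,000,000 / 1,073,741,824 = 4,788.630 GiB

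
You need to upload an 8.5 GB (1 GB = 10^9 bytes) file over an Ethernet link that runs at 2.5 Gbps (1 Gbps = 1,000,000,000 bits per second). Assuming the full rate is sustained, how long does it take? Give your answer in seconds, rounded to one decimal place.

27.2 seconds

8.5 GB = 8,500,000,000 bytes = 68,000,000,000 bits
2.5 Gbps = 2,500,000,000 bits/s
time = 68,000,000,000 / 2,500,000,000 = 27.2 s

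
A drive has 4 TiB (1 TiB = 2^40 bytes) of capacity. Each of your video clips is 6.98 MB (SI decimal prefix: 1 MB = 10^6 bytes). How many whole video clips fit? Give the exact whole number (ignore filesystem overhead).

630,092

Capacity: 4 TiB = 4,398,046,511,104 bytes
Per item: 6.98 MB = 6,980,000 bytes
⌊4,398,046,511,104 / 6,980,000⌋ = 630,092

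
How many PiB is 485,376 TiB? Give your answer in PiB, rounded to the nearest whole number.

485,376 TiB × 1,099,511,627,776 bytes/TiB = 533,676,555,843,403,776 bytes
1 PiB = 1,125,899,906,842,624 bytes
533,676,555,843,403,776 / 1,125,899,906,842,624 = 474 PiB

474 PiB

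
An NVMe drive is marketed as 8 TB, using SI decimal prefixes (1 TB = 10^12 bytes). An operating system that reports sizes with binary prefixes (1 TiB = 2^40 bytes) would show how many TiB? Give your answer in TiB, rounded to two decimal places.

8 TB = 8 × 10^12 bytes = 8,000,000,000,000 bytes
1 TiB = 2^40 bytes = 1,099,511,627,776 bytes
8,000,000,000,000 / 1,099,511,627,776 = 7.28 TiB

7.28 TiB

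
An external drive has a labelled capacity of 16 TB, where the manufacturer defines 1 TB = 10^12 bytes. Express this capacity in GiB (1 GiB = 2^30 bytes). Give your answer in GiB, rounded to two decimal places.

14,901.16 GiB

16 TB = 16 × 10^12 bytes = 16,000,000,000,000 bytes
1 GiB = 1,073,741,824 bytes
16,000,000,000,000 / 1,073,741,824 = 14,901.16 GiB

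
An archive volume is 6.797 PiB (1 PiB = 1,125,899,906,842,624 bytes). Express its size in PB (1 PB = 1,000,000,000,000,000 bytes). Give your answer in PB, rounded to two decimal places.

6.797 PiB = 6.797 × 2^50 bytes = 7,652,741,666,809,315.328 bytes
1 PB = 10^15 bytes = 1,000,000,000,000,000 bytes
7,652,741,666,809,315.328 / 1,000,000,000,000,000 = 7.65 PB

7.65 PB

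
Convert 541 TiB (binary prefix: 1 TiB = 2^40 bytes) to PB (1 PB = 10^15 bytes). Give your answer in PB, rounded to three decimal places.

0.595 PB

541 TiB × 1,099,511,627,776 bytes/TiB = 594,835,790,626,816 bytes
1 PB = 1,000,000,000,000,000 bytes
594,835,790,626,816 / 1,000,000,000,000,000 = 0.595 PB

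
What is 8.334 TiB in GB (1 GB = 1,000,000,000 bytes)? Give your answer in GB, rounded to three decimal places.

9,163.330 GB

8.334 TiB × 1,099,511,627,776 bytes/TiB = 9,163,329,905,885.184 bytes
1 GB = 1,000,000,000 bytes
9,163,329,905,885.184 / 1,000,000,000 = 9,163.330 GB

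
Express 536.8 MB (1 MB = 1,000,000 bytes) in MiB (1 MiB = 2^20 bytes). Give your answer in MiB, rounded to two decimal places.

511.93 MiB

536.8 MB × 1,000,000 bytes/MB = 536,800,000 bytes
1 MiB = 1,048,576 bytes
536,800,000 / 1,048,576 = 511.93 MiB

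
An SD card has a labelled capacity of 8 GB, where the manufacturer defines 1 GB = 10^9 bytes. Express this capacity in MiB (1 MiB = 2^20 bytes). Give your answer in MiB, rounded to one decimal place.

8 GB = 8 × 10^9 bytes = 8,000,000,000 bytes
1 MiB = 2^20 bytes = 1,048,576 bytes
8,000,000,000 / 1,048,576 = 7,629.4 MiB

7,629.4 MiB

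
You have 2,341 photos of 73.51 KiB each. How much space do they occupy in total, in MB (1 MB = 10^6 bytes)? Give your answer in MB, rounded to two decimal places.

176.22 MB

Total = 2,341 × 73.51 KiB = 172086.91 KiB
= 172086.91 × 1,024 bytes = 176,216,995.84 bytes
1 MB = 1,000,000 bytes
176,216,995.84 / 1,000,000 = 176.22 MB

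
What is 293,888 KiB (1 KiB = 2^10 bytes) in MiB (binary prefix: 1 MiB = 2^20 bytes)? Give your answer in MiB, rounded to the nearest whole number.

293,888 KiB = 293,888 × 2^10 bytes = 300,941,312 bytes
1 MiB = 2^20 bytes = 1,048,576 bytes
300,941,312 / 1,048,576 = 287 MiB

287 MiB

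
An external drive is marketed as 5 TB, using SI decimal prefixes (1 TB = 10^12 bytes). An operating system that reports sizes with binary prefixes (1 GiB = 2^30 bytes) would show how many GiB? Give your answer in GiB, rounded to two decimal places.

5 TB × 1,000,000,000,000 bytes/TB = 5,000,000,000,000 bytes
1 GiB = 1,073,741,824 bytes
5,000,000,000,000 / 1,073,741,824 = 4,656.61 GiB

4,656.61 GiB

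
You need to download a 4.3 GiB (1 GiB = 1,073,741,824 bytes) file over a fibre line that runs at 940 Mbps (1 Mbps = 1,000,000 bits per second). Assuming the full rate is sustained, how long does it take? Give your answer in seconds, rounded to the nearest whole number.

39 seconds

4.3 GiB = 4,617,089,843.2 bytes = 36,936,718,745.6 bits
940 Mbps = 940,000,000 bits/s
time = 36,936,718,745.6 / 940,000,000 = 39 s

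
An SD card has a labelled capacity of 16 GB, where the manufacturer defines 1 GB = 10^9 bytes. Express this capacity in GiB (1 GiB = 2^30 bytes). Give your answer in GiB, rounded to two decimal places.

16 GB = 16 × 10^9 bytes = 16,000,000,000 bytes
1 GiB = 2^30 bytes = 1,073,741,824 bytes
16,000,000,000 / 1,073,741,824 = 14.90 GiB

14.90 GiB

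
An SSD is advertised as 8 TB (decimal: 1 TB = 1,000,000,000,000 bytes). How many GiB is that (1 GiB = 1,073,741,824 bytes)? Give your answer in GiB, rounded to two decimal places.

7,450.58 GiB

8 TB = 8 × 10^12 bytes = 8,000,000,000,000 bytes
1 GiB = 1,073,741,824 bytes
8,000,000,000,000 / 1,073,741,824 = 7,450.58 GiB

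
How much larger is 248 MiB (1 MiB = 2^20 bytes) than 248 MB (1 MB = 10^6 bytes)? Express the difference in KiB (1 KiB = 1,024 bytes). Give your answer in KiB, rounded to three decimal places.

248 MiB = 248 × 1,048,576 = 260,046,848 bytes
248 MB = 248 × 1,000,000 = 248,000,000 bytes
difference = 12,046,848 bytes
12,046,848 / 1,024 = 11,764.500 KiB

11,764.500 KiB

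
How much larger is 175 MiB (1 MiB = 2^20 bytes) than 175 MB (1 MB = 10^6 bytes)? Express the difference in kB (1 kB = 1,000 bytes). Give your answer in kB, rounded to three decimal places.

175 MiB = 175 × 1,048,576 = 183,500,800 bytes
175 MB = 175 × 1,000,000 = 175,000,000 bytes
difference = 8,500,800 bytes
8,500,800 / 1,000 = 8,500.800 kB

8,500.800 kB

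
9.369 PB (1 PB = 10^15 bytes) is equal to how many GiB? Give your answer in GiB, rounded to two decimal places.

9.369 PB × 1,000,000,000,000,000 bytes/PB = 9,369,000,000,000,000 bytes
1 GiB = 2^30 bytes = 1,073,741,824 bytes
9,369,000,000,000,000 / 1,073,741,824 = 8,725,561.20 GiB

8,725,561.20 GiB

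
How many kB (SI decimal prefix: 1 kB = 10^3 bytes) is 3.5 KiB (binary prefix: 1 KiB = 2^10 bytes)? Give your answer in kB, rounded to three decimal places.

3.584 kB

3.5 KiB = 3.5 × 2^10 bytes = 3,584 bytes
1 kB = 1,000 bytes
3,584 / 1,000 = 3.584 kB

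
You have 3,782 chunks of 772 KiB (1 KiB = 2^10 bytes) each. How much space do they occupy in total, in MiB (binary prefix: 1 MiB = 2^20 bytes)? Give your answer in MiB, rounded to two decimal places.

2,851.27 MiB

Total = 3,782 × 772 KiB = 2,919,704 KiB
= 2,919,704 × 1,024 bytes = 2,989,776,896 bytes
1 MiB = 1,048,576 bytes
2,989,776,896 / 1,048,576 = 2,851.27 MiB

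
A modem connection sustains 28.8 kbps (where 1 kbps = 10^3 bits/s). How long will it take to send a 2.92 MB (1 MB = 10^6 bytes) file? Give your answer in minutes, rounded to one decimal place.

13.5 minutes

2.92 MB = 2,920,000 bytes = 23,360,000 bits
28.8 kbps = 28,800 bits/s
time = 23,360,000 / 28,800 = 811.11 s
811.11 s / 60 = 13.5 minutes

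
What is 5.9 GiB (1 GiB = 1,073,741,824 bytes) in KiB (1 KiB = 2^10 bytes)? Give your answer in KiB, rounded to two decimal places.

6,186,598.40 KiB

5.9 GiB = 5.9 × 2^30 bytes = 6,335,076,761.6 bytes
1 KiB = 2^10 bytes = 1,024 bytes
6,335,076,761.6 / 1,024 = 6,186,598.40 KiB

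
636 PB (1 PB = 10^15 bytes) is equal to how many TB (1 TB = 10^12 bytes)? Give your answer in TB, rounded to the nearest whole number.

636,000 TB

636 PB = 636 × 10^15 bytes = 636,000,000,000,000,000 bytes
1 TB = 10^12 bytes = 1,000,000,000,000 bytes
636,000,000,000,000,000 / 1,000,000,000,000 = 636,000 TB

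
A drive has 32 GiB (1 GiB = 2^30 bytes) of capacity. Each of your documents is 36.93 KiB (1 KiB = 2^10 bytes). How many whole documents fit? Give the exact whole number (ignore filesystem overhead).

Capacity: 32 GiB = 34,359,738,368 bytes
Per item: 36.93 KiB = 37,816.32 bytes
⌊34,359,738,368 / 37,816.32⌋ = 908,595

908,595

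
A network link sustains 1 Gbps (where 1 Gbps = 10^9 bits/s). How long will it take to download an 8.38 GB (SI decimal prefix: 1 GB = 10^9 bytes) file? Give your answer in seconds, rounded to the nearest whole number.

67 seconds

8.38 GB = 8,380,000,000 bytes = 67,040,000,000 bits
1 Gbps = 1,000,000,000 bits/s
time = 67,040,000,000 / 1,000,000,000 = 67 s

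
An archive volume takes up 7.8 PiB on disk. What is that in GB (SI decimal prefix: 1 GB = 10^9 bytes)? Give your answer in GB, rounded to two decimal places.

7.8 PiB = 7.8 × 2^50 bytes = 8,782,019,273,372,467.2 bytes
1 GB = 1,000,000,000 bytes
8,782,019,273,372,467.2 / 1,000,000,000 = 8,782,019.27 GB

8,782,019.27 GB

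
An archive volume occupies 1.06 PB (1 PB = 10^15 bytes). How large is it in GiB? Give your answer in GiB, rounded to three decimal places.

1.06 PB = 1.06 × 10^15 bytes = 1,060,000,000,000,000 bytes
1 GiB = 1,073,741,824 bytes
1,060,000,000,000,000 / 1,073,741,824 = 987,201.929 GiB

987,201.929 GiB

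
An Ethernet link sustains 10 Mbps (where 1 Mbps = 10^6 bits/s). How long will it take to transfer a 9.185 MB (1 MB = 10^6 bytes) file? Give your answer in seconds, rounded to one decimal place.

9.185 MB = 9,185,000 bytes = 73,480,000 bits
10 Mbps = 10,000,000 bits/s
time = 73,480,000 / 10,000,000 = 7.3 s

7.3 seconds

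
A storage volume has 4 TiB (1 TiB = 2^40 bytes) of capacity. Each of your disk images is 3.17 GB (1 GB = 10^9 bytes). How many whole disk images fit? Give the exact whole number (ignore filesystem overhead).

Capacity: 4 TiB = 4,398,046,511,104 bytes
Per item: 3.17 GB = 3,170,000,000 bytes
⌊4,398,046,511,104 / 3,170,000,000⌋ = 1,387

1,387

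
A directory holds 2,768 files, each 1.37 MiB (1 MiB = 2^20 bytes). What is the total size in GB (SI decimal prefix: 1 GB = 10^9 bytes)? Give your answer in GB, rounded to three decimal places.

3.976 GB

Total = 2,768 × 1.37 MiB = 3792.16 MiB
= 3792.16 × 1,048,576 bytes = 3,976,367,964.16 bytes
1 GB = 1,000,000,000 bytes
3,976,367,964.16 / 1,000,000,000 = 3.976 GB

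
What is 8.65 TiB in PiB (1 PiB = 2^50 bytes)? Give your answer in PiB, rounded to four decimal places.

8.65 TiB × 1,099,511,627,776 bytes/TiB = 9,510,775,580,262.4 bytes
1 PiB = 1,125,899,906,842,624 bytes
9,510,775,580,262.4 / 1,125,899,906,842,624 = 0.0084 PiB

0.0084 PiB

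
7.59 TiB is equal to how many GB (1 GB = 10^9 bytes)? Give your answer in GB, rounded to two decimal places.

7.59 TiB × 1,099,511,627,776 bytes/TiB = 8,345,293,254,819.84 bytes
1 GB = 1,000,000,000 bytes
8,345,293,254,819.84 / 1,000,000,000 = 8,345.29 GB

8,345.29 GB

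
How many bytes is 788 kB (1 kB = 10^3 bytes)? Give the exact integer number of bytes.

788 × 1,000 = 788,000 bytes

788,000 bytes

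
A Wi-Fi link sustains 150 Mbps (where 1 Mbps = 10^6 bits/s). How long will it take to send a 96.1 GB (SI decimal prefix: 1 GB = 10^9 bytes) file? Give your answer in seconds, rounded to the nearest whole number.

5,125 seconds

96.1 GB = 96,100,000,000 bytes = 768,800,000,000 bits
150 Mbps = 150,000,000 bits/s
time = 768,800,000,000 / 150,000,000 = 5,125 s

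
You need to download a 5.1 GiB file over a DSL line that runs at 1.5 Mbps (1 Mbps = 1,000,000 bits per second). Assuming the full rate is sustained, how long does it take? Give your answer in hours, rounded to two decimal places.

8.11 hours

5.1 GiB = 5,476,083,302.4 bytes = 43,808,666,419.2 bits
1.5 Mbps = 1,500,000 bits/s
time = 43,808,666,419.2 / 1,500,000 = 29,205.7776 s
29,205.7776 s / 3600 = 8.11 hours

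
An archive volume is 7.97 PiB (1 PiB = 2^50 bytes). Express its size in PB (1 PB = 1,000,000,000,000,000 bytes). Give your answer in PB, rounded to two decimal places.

8.97 PB

7.97 PiB × 1,125,899,906,842,624 bytes/PiB = 8,973,422,257,535,713.28 bytes
1 PB = 10^15 bytes = 1,000,000,000,000,000 bytes
8,973,422,257,535,713.28 / 1,000,000,000,000,000 = 8.97 PB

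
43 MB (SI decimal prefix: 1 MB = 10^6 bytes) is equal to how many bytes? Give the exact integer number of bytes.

43 × 1,000,000 = 43,000,000 bytes  (1 MB = 10^6 bytes)

43,000,000 bytes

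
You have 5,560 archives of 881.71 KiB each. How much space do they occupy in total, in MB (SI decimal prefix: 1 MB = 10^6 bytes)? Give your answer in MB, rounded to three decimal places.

Total = 5,560 × 881.71 KiB = 4902307.6 KiB
= 4902307.6 × 1,024 bytes = 5,019,962,982.4 bytes
1 MB = 1,000,000 bytes
5,019,962,982.4 / 1,000,000 = 5,019.963 MB

5,019.963 MB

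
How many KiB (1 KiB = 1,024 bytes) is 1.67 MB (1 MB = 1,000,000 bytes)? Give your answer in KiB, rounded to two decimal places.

1,630.86 KiB

1.67 MB × 1,000,000 bytes/MB = 1,670,000 bytes
1 KiB = 2^10 bytes = 1,024 bytes
1,670,000 / 1,024 = 1,630.86 KiB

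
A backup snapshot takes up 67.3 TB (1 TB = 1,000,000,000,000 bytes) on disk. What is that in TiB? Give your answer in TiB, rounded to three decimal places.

67.3 TB = 67.3 × 10^12 bytes = 67,300,000,000,000 bytes
1 TiB = 2^40 bytes = 1,099,511,627,776 bytes
67,300,000,000,000 / 1,099,511,627,776 = 61.209 TiB

61.209 TiB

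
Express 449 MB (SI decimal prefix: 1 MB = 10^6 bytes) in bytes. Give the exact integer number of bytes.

449,000,000 bytes

449 × 1,000,000 = 449,000,000 bytes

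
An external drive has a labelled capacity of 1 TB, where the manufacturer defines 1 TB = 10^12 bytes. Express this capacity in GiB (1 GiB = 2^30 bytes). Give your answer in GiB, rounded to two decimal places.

1 TB = 1 × 10^12 bytes = 1,000,000,000,000 bytes
1 GiB = 2^30 bytes = 1,073,741,824 bytes
1,000,000,000,000 / 1,073,741,824 = 931.32 GiB

931.32 GiB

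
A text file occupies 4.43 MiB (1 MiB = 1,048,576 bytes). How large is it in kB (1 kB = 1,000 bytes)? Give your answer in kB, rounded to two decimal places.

4,645.19 kB

4.43 MiB = 4.43 × 2^20 bytes = 4,645,191.68 bytes
1 kB = 1,000 bytes
4,645,191.68 / 1,000 = 4,645.19 kB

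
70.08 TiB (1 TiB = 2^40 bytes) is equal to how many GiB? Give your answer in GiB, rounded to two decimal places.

71,761.92 GiB

70.08 TiB = 70.08 × 2^40 bytes = 77,053,774,874,542.08 bytes
1 GiB = 1,073,741,824 bytes
77,053,774,874,542.08 / 1,073,741,824 = 71,761.92 GiB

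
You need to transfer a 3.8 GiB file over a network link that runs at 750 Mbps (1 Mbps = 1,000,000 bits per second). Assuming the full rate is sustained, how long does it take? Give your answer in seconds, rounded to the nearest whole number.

44 seconds

3.8 GiB = 4,080,218,931.2 bytes = 32,641,751,449.6 bits
750 Mbps = 750,000,000 bits/s
time = 32,641,751,449.6 / 750,000,000 = 44 s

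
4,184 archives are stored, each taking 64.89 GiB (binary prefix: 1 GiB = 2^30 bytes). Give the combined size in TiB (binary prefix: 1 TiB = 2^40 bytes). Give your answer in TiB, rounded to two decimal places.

265.14 TiB

Total = 4,184 × 64.89 GiB = 271499.76 GiB
= 271499.76 × 1,073,741,824 bytes = 291,520,647,517,962.24 bytes
1 TiB = 1,099,511,627,776 bytes
291,520,647,517,962.24 / 1,099,511,627,776 = 265.14 TiB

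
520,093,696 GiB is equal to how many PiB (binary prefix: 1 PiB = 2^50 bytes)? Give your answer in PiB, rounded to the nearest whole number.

520,093,696 GiB × 1,073,741,824 bytes/GiB = 558,446,353,793,941,504 bytes
1 PiB = 2^50 bytes = 1,125,899,906,842,624 bytes
558,446,353,793,941,504 / 1,125,899,906,842,624 = 496 PiB

496 PiB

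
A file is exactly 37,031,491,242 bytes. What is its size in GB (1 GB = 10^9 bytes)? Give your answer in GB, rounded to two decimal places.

37.03 GB

37,031,491,242 bytes given.
1 GB = 1,000,000,000 bytes
37,031,491,242 / 1,000,000,000 = 37.03 GB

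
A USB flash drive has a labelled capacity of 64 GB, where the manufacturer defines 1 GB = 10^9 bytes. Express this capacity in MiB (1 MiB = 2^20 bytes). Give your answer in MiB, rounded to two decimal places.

64 GB = 64 × 10^9 bytes = 64,000,000,000 bytes
1 MiB = 2^20 bytes = 1,048,576 bytes
64,000,000,000 / 1,048,576 = 61,035.16 MiB

61,035.16 MiB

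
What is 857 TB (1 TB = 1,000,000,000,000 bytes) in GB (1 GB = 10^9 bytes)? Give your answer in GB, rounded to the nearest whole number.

857,000 GB

857 TB = 857 × 10^12 bytes = 857,000,000,000,000 bytes
1 GB = 1,000,000,000 bytes
857,000,000,000,000 / 1,000,000,000 = 857,000 GB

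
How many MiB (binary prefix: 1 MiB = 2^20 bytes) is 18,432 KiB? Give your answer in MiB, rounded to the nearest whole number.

18,432 KiB = 18,432 × 2^10 bytes = 18,874,368 bytes
1 MiB = 1,048,576 bytes
18,874,368 / 1,048,576 = 18 MiB

18 MiB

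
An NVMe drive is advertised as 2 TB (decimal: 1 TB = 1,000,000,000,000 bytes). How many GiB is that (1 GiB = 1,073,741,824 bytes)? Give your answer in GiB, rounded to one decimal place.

1,862.6 GiB

2 TB = 2 × 10^12 bytes = 2,000,000,000,000 bytes
1 GiB = 2^30 bytes = 1,073,741,824 bytes
2,000,000,000,000 / 1,073,741,824 = 1,862.6 GiB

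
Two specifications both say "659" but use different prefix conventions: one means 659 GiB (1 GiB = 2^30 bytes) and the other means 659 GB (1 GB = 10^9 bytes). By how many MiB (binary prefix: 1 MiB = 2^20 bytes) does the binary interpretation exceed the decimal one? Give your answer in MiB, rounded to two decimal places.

659 GiB = 659 × 1,073,741,824 = 707,595,862,016 bytes
659 GB = 659 × 1,000,000,000 = 659,000,000,000 bytes
difference = 48,595,862,016 bytes
48,595,862,016 / 1,048,576 = 46,344.63 MiB

46,344.63 MiB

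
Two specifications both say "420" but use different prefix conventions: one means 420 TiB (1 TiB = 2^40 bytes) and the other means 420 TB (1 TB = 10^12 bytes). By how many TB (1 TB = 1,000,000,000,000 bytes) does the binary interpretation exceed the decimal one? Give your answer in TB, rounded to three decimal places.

41.795 TB

420 TiB = 420 × 1,099,511,627,776 = 461,794,883,665,920 bytes
420 TB = 420 × 1,000,000,000,000 = 420,000,000,000,000 bytes
difference = 41,794,883,665,920 bytes
41,794,883,665,920 / 1,000,000,000,000 = 41.795 TB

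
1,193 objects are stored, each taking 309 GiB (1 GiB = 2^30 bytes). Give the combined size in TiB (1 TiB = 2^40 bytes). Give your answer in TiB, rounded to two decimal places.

Total = 1,193 × 309 GiB = 368,637 GiB
= 368,637 × 1,073,741,824 bytes = 395,820,964,773,888 bytes
1 TiB = 1,099,511,627,776 bytes
395,820,964,773,888 / 1,099,511,627,776 = 360.00 TiB

360.00 TiB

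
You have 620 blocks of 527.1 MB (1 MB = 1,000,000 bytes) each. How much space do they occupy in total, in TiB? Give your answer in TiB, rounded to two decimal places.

Total = 620 × 527.1 MB = 326,802 MB
= 326,802 × 1,000,000 bytes = 326,802,000,000 bytes
1 TiB = 1,099,511,627,776 bytes
326,802,000,000 / 1,099,511,627,776 = 0.30 TiB

0.30 TiB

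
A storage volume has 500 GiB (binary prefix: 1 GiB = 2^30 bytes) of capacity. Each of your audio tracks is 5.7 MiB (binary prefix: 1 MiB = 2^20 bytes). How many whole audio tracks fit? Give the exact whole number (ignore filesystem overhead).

Capacity: 500 GiB = 536,870,912,000 bytes
Per item: 5.7 MiB = 5,976,883.2 bytes
⌊536,870,912,000 / 5,976,883.2⌋ = 89,824

89,824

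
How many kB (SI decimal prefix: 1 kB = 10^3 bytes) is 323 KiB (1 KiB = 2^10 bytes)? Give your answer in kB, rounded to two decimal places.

330.75 kB

323 KiB = 323 × 2^10 bytes = 330,752 bytes
1 kB = 10^3 bytes = 1,000 bytes
330,752 / 1,000 = 330.75 kB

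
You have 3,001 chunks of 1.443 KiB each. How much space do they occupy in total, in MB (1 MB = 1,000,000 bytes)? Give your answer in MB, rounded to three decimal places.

Total = 3,001 × 1.443 KiB = 4330.443 KiB
= 4330.443 × 1,024 bytes = 4,434,373.632 bytes
1 MB = 1,000,000 bytes
4,434,373.632 / 1,000,000 = 4.434 MB

4.434 MB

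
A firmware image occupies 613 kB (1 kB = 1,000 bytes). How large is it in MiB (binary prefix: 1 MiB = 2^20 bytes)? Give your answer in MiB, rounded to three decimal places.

613 kB = 613 × 10^3 bytes = 613,000 bytes
1 MiB = 2^20 bytes = 1,048,576 bytes
613,000 / 1,048,576 = 0.585 MiB

0.585 MiB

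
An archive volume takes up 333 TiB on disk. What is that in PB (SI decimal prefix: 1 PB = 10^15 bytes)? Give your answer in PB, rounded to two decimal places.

0.37 PB

333 TiB × 1,099,511,627,776 bytes/TiB = 366,137,372,049,408 bytes
1 PB = 1,000,000,000,000,000 bytes
366,137,372,049,408 / 1,000,000,000,000,000 = 0.37 PB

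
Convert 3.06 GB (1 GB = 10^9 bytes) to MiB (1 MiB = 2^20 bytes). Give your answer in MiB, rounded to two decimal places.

3.06 GB = 3.06 × 10^9 bytes = 3,060,000,000 bytes
1 MiB = 1,048,576 bytes
3,060,000,000 / 1,048,576 = 2,918.24 MiB

2,918.24 MiB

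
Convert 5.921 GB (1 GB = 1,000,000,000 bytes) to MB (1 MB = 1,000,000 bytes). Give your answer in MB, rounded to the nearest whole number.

5.921 GB × 1,000,000,000 bytes/GB = 5,921,000,000 bytes
1 MB = 10^6 bytes = 1,000,000 bytes
5,921,000,000 / 1,000,000 = 5,921 MB

5,921 MB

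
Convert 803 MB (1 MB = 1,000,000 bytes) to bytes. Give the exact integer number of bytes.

803 × 1,000,000 = 803,000,000 bytes  (1 MB = 10^6 bytes)

803,000,000 bytes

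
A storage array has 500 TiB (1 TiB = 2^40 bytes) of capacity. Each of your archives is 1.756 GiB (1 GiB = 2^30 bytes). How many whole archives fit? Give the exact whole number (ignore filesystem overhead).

291,571

Capacity: 500 TiB = 549,755,813,888,000 bytes
Per item: 1.756 GiB = 1,885,490,642.944 bytes
⌊549,755,813,888,000 / 1,885,490,642.944⌋ = 291,571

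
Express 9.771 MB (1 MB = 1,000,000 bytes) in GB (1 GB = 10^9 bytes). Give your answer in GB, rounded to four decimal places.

0.0098 GB

9.771 MB × 1,000,000 bytes/MB = 9,771,000 bytes
1 GB = 1,000,000,000 bytes
9,771,000 / 1,000,000,000 = 0.0098 GB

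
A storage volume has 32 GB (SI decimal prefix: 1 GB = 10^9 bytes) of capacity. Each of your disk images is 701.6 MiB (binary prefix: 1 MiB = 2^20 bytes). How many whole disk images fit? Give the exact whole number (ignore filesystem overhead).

43

Capacity: 32 GB = 32,000,000,000 bytes
Per item: 701.6 MiB = 735,680,921.6 bytes
⌊32,000,000,000 / 735,680,921.6⌋ = 43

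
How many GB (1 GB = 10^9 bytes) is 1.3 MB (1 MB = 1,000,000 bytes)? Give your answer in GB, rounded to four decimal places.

1.3 MB × 1,000,000 bytes/MB = 1,300,000 bytes
1 GB = 10^9 bytes = 1,000,000,000 bytes
1,300,000 / 1,000,000,000 = 0.0013 GB

0.0013 GB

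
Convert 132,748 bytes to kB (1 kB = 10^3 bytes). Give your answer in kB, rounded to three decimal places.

132,748 bytes given.
1 kB = 10^3 bytes = 1,000 bytes
132,748 / 1,000 = 132.748 kB

132.748 kB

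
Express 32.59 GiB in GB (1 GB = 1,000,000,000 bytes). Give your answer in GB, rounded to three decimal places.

34.993 GB

32.59 GiB = 32.59 × 2^30 bytes = 34,993,246,044.16 bytes
1 GB = 1,000,000,000 bytes
34,993,246,044.16 / 1,000,000,000 = 34.993 GB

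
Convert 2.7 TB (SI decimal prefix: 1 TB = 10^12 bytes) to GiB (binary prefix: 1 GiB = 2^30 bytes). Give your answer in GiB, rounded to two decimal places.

2.7 TB = 2.7 × 10^12 bytes = 2,700,000,000,000 bytes
1 GiB = 1,073,741,824 bytes
2,700,000,000,000 / 1,073,741,824 = 2,514.57 GiB

2,514.57 GiB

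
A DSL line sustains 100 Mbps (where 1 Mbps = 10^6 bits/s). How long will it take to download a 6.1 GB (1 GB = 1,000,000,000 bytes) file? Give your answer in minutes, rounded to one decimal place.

6.1 GB = 6,100,000,000 bytes = 48,800,000,000 bits
100 Mbps = 100,000,000 bits/s
time = 48,800,000,000 / 100,000,000 = 488.00 s
488.00 s / 60 = 8.1 minutes

8.1 minutes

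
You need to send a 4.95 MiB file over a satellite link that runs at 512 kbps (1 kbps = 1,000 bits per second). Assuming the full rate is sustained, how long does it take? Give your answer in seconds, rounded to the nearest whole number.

81 seconds

4.95 MiB = 5,190,451.2 bytes = 41,523,609.6 bits
512 kbps = 512,000 bits/s
time = 41,523,609.6 / 512,000 = 81 s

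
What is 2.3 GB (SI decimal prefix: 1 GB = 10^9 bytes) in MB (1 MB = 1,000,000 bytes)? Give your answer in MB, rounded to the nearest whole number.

2.3 GB = 2.3 × 10^9 bytes = 2,300,000,000 bytes
1 MB = 1,000,000 bytes
2,300,000,000 / 1,000,000 = 2,300 MB

2,300 MB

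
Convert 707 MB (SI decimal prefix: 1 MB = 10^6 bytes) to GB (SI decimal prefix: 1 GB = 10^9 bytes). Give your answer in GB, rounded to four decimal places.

0.7070 GB

707 MB = 707 × 10^6 bytes = 707,000,000 bytes
1 GB = 10^9 bytes = 1,000,000,000 bytes
707,000,000 / 1,000,000,000 = 0.7070 GB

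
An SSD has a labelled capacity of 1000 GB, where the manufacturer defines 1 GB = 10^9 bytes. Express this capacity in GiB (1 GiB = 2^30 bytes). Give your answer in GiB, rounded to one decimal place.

931.3 GiB

1000 GB = 1000 × 10^9 bytes = 1,000,000,000,000 bytes
1 GiB = 2^30 bytes = 1,073,741,824 bytes
1,000,000,000,000 / 1,073,741,824 = 931.3 GiB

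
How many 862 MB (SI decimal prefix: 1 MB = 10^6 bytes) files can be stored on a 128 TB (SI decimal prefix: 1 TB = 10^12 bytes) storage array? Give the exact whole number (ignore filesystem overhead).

148,491

Capacity: 128 TB = 128,000,000,000,000 bytes
Per item: 862 MB = 862,000,000 bytes
⌊128,000,000,000,000 / 862,000,000⌋ = 148,491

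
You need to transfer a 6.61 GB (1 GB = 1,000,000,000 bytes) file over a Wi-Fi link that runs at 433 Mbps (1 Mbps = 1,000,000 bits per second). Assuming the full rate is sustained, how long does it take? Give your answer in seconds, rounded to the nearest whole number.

122 seconds

6.61 GB = 6,610,000,000 bytes = 52,880,000,000 bits
433 Mbps = 433,000,000 bits/s
time = 52,880,000,000 / 433,000,000 = 122 s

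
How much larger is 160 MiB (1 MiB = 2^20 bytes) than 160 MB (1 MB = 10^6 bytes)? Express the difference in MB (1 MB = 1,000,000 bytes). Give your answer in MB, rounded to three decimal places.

7.772 MB

160 MiB = 160 × 1,048,576 = 167,772,160 bytes
160 MB = 160 × 1,000,000 = 160,000,000 bytes
difference = 7,772,160 bytes
7,772,160 / 1,000,000 = 7.772 MB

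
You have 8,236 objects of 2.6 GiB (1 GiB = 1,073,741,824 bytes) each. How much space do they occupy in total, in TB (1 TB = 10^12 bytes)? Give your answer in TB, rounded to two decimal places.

22.99 TB

Total = 8,236 × 2.6 GiB = 21413.6 GiB
= 21413.6 × 1,073,741,824 bytes = 22,992,677,922,406.4 bytes
1 TB = 1,000,000,000,000 bytes
22,992,677,922,406.4 / 1,000,000,000,000 = 22.99 TB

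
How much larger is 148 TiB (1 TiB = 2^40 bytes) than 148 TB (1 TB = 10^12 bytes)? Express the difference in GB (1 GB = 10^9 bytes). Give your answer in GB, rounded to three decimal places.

148 TiB = 148 × 1,099,511,627,776 = 162,727,720,910,848 bytes
148 TB = 148 × 1,000,000,000,000 = 148,000,000,000,000 bytes
difference = 14,727,720,910,848 bytes
14,727,720,910,848 / 1,000,000,000 = 14,727.721 GB

14,727.721 GB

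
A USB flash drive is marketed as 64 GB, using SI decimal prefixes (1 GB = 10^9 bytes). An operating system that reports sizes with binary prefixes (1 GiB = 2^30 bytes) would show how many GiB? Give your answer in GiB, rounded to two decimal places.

64 GB = 64 × 10^9 bytes = 64,000,000,000 bytes
1 GiB = 2^30 bytes = 1,073,741,824 bytes
64,000,000,000 / 1,073,741,824 = 59.60 GiB

59.60 GiB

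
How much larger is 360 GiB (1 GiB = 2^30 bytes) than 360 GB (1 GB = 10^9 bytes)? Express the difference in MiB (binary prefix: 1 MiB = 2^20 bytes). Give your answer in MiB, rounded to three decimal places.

360 GiB = 360 × 1,073,741,824 = 386,547,056,640 bytes
360 GB = 360 × 1,000,000,000 = 360,000,000,000 bytes
difference = 26,547,056,640 bytes
26,547,056,640 / 1,048,576 = 25,317.246 MiB

25,317.246 MiB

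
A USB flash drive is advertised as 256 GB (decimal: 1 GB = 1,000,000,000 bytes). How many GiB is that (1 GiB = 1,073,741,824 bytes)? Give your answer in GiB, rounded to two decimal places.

256 GB = 256 × 10^9 bytes = 256,000,000,000 bytes
1 GiB = 2^30 bytes = 1,073,741,824 bytes
256,000,000,000 / 1,073,741,824 = 238.42 GiB

238.42 GiB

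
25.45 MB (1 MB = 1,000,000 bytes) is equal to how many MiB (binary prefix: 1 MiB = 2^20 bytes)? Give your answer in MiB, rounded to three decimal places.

24.271 MiB

25.45 MB = 25.45 × 10^6 bytes = 25,450,000 bytes
1 MiB = 2^20 bytes = 1,048,576 bytes
25,450,000 / 1,048,576 = 24.271 MiB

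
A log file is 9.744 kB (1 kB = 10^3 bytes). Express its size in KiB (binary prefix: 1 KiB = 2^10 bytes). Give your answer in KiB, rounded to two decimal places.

9.744 kB = 9.744 × 10^3 bytes = 9,744 bytes
1 KiB = 1,024 bytes
9,744 / 1,024 = 9.52 KiB

9.52 KiB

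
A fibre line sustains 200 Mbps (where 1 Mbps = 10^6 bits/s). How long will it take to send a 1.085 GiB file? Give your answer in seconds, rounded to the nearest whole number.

47 seconds

1.085 GiB = 1,165,009,879.04 bytes = 9,320,079,032.32 bits
200 Mbps = 200,000,000 bits/s
time = 9,320,079,032.32 / 200,000,000 = 47 s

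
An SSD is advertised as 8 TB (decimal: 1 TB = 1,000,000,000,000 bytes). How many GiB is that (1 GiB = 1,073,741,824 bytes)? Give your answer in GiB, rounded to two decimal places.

8 TB × 1,000,000,000,000 bytes/TB = 8,000,000,000,000 bytes
1 GiB = 2^30 bytes = 1,073,741,824 bytes
8,000,000,000,000 / 1,073,741,824 = 7,450.58 GiB

7,450.58 GiB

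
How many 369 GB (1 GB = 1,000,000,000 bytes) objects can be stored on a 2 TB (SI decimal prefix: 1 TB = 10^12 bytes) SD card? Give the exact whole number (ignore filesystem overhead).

Capacity: 2 TB = 2,000,000,000,000 bytes
Per item: 369 GB = 369,000,000,000 bytes
⌊2,000,000,000,000 / 369,000,000,000⌋ = 5

5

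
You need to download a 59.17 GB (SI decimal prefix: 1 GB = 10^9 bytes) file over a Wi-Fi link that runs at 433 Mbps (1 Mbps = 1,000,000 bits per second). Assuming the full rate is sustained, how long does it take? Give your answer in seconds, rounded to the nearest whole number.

1,093 seconds

59.17 GB = 59,170,000,000 bytes = 473,360,000,000 bits
433 Mbps = 433,000,000 bits/s
time = 473,360,000,000 / 433,000,000 = 1,093 s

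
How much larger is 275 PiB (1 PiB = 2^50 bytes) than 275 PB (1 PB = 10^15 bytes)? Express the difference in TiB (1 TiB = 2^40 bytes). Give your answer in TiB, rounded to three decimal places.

275 PiB = 275 × 1,125,899,906,842,624 = 309,622,474,381,721,600 bytes
275 PB = 275 × 1,000,000,000,000,000 = 275,000,000,000,000,000 bytes
difference = 34,622,474,381,721,600 bytes
34,622,474,381,721,600 / 1,099,511,627,776 = 31,488.957 TiB

31,488.957 TiB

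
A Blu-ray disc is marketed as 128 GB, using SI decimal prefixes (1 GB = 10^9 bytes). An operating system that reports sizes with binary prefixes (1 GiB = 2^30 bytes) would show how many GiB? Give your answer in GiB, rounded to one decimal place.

119.2 GiB

128 GB = 128 × 10^9 bytes = 128,000,000,000 bytes
1 GiB = 2^30 bytes = 1,073,741,824 bytes
128,000,000,000 / 1,073,741,824 = 119.2 GiB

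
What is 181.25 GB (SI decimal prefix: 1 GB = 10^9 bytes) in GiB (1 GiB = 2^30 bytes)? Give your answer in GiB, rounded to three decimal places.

168.802 GiB

181.25 GB = 181.25 × 10^9 bytes = 181,250,000,000 bytes
1 GiB = 1,073,741,824 bytes
181,250,000,000 / 1,073,741,824 = 168.802 GiB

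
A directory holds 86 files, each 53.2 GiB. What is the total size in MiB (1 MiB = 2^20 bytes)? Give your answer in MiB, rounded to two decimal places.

4,685,004.80 MiB

Total = 86 × 53.2 GiB = 4575.2 GiB
= 4575.2 × 1,073,741,824 bytes = 4,912,583,593,164.8 bytes
1 MiB = 1,048,576 bytes
4,912,583,593,164.8 / 1,048,576 = 4,685,004.80 MiB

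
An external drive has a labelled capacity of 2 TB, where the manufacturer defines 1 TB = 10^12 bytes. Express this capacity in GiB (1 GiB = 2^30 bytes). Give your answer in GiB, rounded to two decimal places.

2 TB × 1,000,000,000,000 bytes/TB = 2,000,000,000,000 bytes
1 GiB = 1,073,741,824 bytes
2,000,000,000,000 / 1,073,741,824 = 1,862.65 GiB

1,862.65 GiB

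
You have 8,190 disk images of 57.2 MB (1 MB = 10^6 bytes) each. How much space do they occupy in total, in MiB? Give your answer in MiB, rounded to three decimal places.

446,765.900 MiB

Total = 8,190 × 57.2 MB = 468,468 MB
= 468,468 × 1,000,000 bytes = 468,468,000,000 bytes
1 MiB = 1,048,576 bytes
468,468,000,000 / 1,048,576 = 446,765.900 MiB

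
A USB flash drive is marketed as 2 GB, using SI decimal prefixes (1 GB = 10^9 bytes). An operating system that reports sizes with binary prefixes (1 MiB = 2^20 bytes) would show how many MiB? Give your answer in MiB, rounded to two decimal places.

2 GB = 2 × 10^9 bytes = 2,000,000,000 bytes
1 MiB = 2^20 bytes = 1,048,576 bytes
2,000,000,000 / 1,048,576 = 1,907.35 MiB

1,907.35 MiB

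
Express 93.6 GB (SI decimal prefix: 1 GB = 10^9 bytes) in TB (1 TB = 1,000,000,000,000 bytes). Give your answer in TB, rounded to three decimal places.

0.094 TB

93.6 GB = 93.6 × 10^9 bytes = 93,600,000,000 bytes
1 TB = 10^12 bytes = 1,000,000,000,000 bytes
93,600,000,000 / 1,000,000,000,000 = 0.094 TB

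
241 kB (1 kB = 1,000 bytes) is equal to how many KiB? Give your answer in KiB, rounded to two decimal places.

235.35 KiB

241 kB = 241 × 10^3 bytes = 241,000 bytes
1 KiB = 2^10 bytes = 1,024 bytes
241,000 / 1,024 = 235.35 KiB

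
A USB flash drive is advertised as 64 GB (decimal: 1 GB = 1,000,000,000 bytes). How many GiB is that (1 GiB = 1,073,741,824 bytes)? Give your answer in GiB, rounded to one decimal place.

59.6 GiB

64 GB × 1,000,000,000 bytes/GB = 64,000,000,000 bytes
1 GiB = 2^30 bytes = 1,073,741,824 bytes
64,000,000,000 / 1,073,741,824 = 59.6 GiB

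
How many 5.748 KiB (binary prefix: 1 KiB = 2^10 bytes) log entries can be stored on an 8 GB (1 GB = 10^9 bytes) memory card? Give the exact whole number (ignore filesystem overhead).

Capacity: 8 GB = 8,000,000,000 bytes
Per item: 5.748 KiB = 5,885.952 bytes
⌊8,000,000,000 / 5,885.952⌋ = 1,359,168

1,359,168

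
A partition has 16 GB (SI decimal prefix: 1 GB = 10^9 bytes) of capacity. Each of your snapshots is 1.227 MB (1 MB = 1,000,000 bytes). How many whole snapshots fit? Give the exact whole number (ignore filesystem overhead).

Capacity: 16 GB = 16,000,000,000 bytes
Per item: 1.227 MB = 1,227,000 bytes
⌊16,000,000,000 / 1,227,000⌋ = 13,039

13,039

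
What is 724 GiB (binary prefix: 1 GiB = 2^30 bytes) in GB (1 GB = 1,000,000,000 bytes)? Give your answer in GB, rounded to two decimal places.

777.39 GB

724 GiB = 724 × 2^30 bytes = 777,389,080,576 bytes
1 GB = 1,000,000,000 bytes
777,389,080,576 / 1,000,000,000 = 777.39 GB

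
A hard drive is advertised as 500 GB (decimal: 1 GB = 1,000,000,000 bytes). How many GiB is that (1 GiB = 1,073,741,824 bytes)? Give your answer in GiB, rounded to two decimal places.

500 GB × 1,000,000,000 bytes/GB = 500,000,000,000 bytes
1 GiB = 2^30 bytes = 1,073,741,824 bytes
500,000,000,000 / 1,073,741,824 = 465.66 GiB

465.66 GiB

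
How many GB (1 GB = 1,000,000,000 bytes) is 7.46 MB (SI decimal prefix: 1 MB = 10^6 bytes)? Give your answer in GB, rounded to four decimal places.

7.46 MB = 7.46 × 10^6 bytes = 7,460,000 bytes
1 GB = 1,000,000,000 bytes
7,460,000 / 1,000,000,000 = 0.0075 GB

0.0075 GB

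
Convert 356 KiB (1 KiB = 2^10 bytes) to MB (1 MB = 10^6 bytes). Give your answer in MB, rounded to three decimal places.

0.365 MB

356 KiB = 356 × 2^10 bytes = 364,544 bytes
1 MB = 1,000,000 bytes
364,544 / 1,000,000 = 0.365 MB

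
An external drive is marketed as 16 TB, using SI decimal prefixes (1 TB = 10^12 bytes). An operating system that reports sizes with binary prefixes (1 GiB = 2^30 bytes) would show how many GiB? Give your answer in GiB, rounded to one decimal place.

16 TB × 1,000,000,000,000 bytes/TB = 16,000,000,000,000 bytes
1 GiB = 2^30 bytes = 1,073,741,824 bytes
16,000,000,000,000 / 1,073,741,824 = 14,901.2 GiB

14,901.2 GiB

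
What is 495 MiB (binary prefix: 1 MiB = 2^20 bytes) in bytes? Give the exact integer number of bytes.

519,045,120 bytes

495 × 1,048,576 = 519,045,120 bytes  (1 MiB = 2^20 bytes)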